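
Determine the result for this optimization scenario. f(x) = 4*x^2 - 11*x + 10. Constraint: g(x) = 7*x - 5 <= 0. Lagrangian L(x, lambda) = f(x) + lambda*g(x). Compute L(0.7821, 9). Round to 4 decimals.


Step 1: Evaluate f(x).
f(0.7821) = 4*0.7821^2 - 11*0.7821 + 10 = 3.8436
Step 2: Evaluate g(x).
g(0.7821) = 7*0.7821 - 5 = 0.4747
Step 3: Compute Lagrangian.
L = 3.8436 + 9*0.4747 = 8.1159


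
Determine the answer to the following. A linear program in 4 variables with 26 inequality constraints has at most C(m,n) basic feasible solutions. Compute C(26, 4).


Each vertex corresponds to some choice of n active constraints out of m, so the number of vertices is at most C(m, n) = m! / (n!(m-n)!).
m = 26, n = 4
Numerator: 26 * 25 * 24 * 23
Denominator: 4! = 24
C(26, 4) = 14950


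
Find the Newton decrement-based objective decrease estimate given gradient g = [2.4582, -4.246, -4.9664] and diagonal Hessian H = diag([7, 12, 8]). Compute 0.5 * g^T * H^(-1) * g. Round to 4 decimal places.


Step 1: H is diagonal, so H^(-1) * g = [0.3512, -0.3538, -0.6208].
Step 2: g^T H^(-1) g = sum_i g_i^2 / H_ii
  = (2.4582)^2/7 + (-4.246)^2/12 + (-4.9664)^2/8
  = 0.8632 + 1.5024 + 3.0831 = 5.4488
Step 3: Objective decrease = 0.5 * g^T H^(-1) g = 2.7244


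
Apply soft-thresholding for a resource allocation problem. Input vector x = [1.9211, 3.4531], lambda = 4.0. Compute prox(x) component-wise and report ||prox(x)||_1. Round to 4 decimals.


Soft-thresholding with lambda = 4.0:
prox(1.9211) = sign(1.9211)*max(|1.9211| - 4.0, 0) = 0.0
prox(3.4531) = sign(3.4531)*max(|3.4531| - 4.0, 0) = 0.0
prox(x) = [0.0, 0.0]
||prox(x)||_1 = 0.0 + 0.0 = 0.0


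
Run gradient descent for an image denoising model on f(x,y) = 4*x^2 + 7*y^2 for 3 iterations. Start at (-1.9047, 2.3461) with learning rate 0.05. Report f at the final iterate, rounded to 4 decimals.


Gradient descent on f(x,y) = 4*x^2 + 7*y^2.
Starting point: (-1.9047, 2.3461), alpha = 0.05
Step 1: grad_x = 2*4*-1.9047 = -15.2376, grad_y = 2*7*2.3461 = 32.8454
  x_1 = -1.9047 - 0.05*-15.2376 = -1.1428
  y_1 = 2.3461 - 0.05*32.8454 = 0.7038
Step 2: grad_x = 2*4*-1.1428 = -9.1426, grad_y = 2*7*0.7038 = 9.8536
  x_2 = -1.1428 - 0.05*-9.1426 = -0.6857
  y_2 = 0.7038 - 0.05*9.8536 = 0.2111
Step 3: grad_x = 2*4*-0.6857 = -5.4855, grad_y = 2*7*0.2111 = 2.9561
  x_3 = -0.6857 - 0.05*-5.4855 = -0.4114
  y_3 = 0.2111 - 0.05*2.9561 = 0.0633
f(-0.4114, 0.0633) = 4*(-0.4114)^2 + 7*0.0633^2 = 0.7051


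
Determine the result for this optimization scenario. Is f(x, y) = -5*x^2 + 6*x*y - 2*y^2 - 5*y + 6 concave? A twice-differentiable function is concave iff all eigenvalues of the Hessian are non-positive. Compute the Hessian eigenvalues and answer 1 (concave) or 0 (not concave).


The Hessian of f(x,y) = -5*x^2 + 6*x*y - 2*y^2 - 5*y + 6 is:
H = [[-10, 6], [6, -4]]
Trace = -10 - 4 = -14
Determinant = -10*-4 - (6)^2 = 4
Discriminant = (-14)^2 - 4*4 = 180.0
Eigenvalues: lambda_1 = -13.7082, lambda_2 = -0.2918
The function is concave.

1


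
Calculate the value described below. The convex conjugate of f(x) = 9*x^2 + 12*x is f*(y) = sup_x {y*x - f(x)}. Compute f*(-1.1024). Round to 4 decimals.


f*(y) = sup_x {y*x - a*x^2 - b*x} = sup_x {(y-b)*x - a*x^2}
FOC: (y - b) - 2a*x = 0 => x* = (y - b)/(2a)
x* = (-1.1024 - 12)/(2*9) = -0.7279
f*(-1.1024) = (y-b)^2/(4a) = (-1.1024 - 12)^2/(4*9)
= 171.6729/36 = 4.7687


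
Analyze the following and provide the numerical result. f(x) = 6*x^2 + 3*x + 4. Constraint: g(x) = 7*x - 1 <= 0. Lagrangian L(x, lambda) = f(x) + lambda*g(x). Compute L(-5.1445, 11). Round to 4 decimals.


Step 1: Evaluate f(x).
f(-5.1445) = 6*(-5.1445)^2 + 3*(-5.1445) + 4 = 147.3618
Step 2: Evaluate g(x).
g(-5.1445) = 7*-5.1445 - 1 = -37.0115
Step 3: Compute Lagrangian.
L = 147.3618 + 11*-37.0115 = -259.7647


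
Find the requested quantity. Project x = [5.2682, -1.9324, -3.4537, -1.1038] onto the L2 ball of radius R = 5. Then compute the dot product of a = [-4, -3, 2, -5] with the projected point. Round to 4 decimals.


Step 1: Compute ||x|| (intermediates to 6 decimals).
||x|| = sqrt(5.2682^2 + (-1.9324)^2 + (-3.4537)^2 + (-1.1038)^2) = 6.680907
Step 2: Project.
Since ||x|| > R, scale = R/||x|| = 5/6.680907 = 0.748401, proj(x) = scale * x
proj(x) = [3.942726, -1.44621, -2.584753, -0.826085]
Step 3: Dot product.
a^T * proj(x) = -4*3.942726 - 3*(-1.44621) + 2*(-2.584753) - 5*(-0.826085) = -12.4714


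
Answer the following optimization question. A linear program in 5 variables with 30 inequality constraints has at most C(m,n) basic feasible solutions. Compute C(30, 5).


Each vertex corresponds to some choice of n active constraints out of m, so the number of vertices is at most C(m, n) = m! / (n!(m-n)!).
m = 30, n = 5
Numerator: 30 * 29 * 28 * 27 * 26
Denominator: 5! = 120
C(30, 5) = 142506


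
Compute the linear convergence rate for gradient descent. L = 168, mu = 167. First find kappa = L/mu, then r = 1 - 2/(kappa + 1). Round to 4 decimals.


Step 1: Compute the condition number.
kappa = L/mu = 168/167 = 1.006
Step 2: Compute the convergence rate.
r = 1 - 2/(kappa + 1) = 1 - 2*mu/(L + mu) = (L - mu)/(L + mu) = 1/335 = 0.003


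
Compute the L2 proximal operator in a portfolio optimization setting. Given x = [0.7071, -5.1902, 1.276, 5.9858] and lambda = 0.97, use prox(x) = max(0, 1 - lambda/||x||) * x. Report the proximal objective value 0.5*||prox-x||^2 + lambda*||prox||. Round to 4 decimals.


Step 1: Compute ||x||.
||x|| = 8.0558
Step 2: Compute scaling factor.
scale = max(0, 1 - 0.97/8.0558) = 0.8796
Step 3: prox(x) = [0.622, -4.5652, 1.1224, 5.2651]
||prox(x)|| = 7.0858
Step 4: Proximal objective.
0.5*||prox-x||^2 = 0.4705
lambda*||prox|| = 6.8732
Total = 7.3437


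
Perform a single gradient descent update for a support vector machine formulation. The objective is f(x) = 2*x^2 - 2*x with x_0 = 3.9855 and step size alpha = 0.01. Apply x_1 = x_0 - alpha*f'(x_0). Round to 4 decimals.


We compute the gradient at x_0 and apply the update.
f'(x) = 4*x - 2
f'(3.9855) = 4*3.9855 - 2 = 13.942
x_1 = 3.9855 - 0.01*13.942 = 3.8461


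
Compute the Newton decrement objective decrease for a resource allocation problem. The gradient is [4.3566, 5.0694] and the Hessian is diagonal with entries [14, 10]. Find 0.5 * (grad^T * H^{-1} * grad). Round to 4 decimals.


Step 1: H is diagonal, so H^(-1) * g = [0.3112, 0.5069].
Step 2: g^T H^(-1) g = sum_i g_i^2 / H_ii
  = (4.3566)^2/14 + (5.0694)^2/10
  = 1.3557 + 2.5699 = 3.9256
Step 3: Objective decrease = 0.5 * g^T H^(-1) g = 1.9628


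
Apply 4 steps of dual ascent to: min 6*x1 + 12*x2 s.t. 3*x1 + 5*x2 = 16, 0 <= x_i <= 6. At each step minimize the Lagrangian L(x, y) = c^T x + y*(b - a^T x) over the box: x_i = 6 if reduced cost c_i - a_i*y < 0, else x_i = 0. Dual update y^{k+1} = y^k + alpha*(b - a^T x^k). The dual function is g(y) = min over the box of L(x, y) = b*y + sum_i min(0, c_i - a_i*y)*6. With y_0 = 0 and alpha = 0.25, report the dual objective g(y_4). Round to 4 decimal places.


Dual ascent for LP: min 6*x1 + 12*x2, 3*x1 + 5*x2 = 16, 0 <= x_i <= 6
Step 1: y^k = 0.0, reduced costs: (6.0, 12.0)
  x^k = (0.0, 0.0), subgradient = b - a^T x = 16.0
  y^{k+1} = 0.0 + 0.25*16.0 = 4.0
Step 2: y^k = 4.0, reduced costs: (-6.0, -8.0)
  x^k = (6.0, 6.0), subgradient = b - a^T x = -32.0
  y^{k+1} = 4.0 + 0.25*-32.0 = -4.0
Step 3: y^k = -4.0, reduced costs: (18.0, 32.0)
  x^k = (0.0, 0.0), subgradient = b - a^T x = 16.0
  y^{k+1} = -4.0 + 0.25*16.0 = 0.0
Step 4: y^k = 0.0, reduced costs: (6.0, 12.0)
  x^k = (0.0, 0.0), subgradient = b - a^T x = 16.0
  y^{k+1} = 0.0 + 0.25*16.0 = 4.0
Dual objective at y_4 = 4.0: reduced costs (-6.0, -8.0), box minimizer x = (6.0, 6.0)
g(y_4) = b*y + (c1 - a1*y)*x1 + (c2 - a2*y)*x2 = 16*4.0 + (-6.0)*6.0 + (-8.0)*6.0 = 64.0 - 36.0 - 48.0 = -20.0


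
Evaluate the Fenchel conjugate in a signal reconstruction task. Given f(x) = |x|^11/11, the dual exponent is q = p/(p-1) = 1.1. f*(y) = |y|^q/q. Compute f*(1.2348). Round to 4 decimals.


The conjugate exponent q satisfies 1/p + 1/q = 1.
p = 11, so q = 11/(11 - 1) = 1.1
|y|^q = 1.2348^1.1 = 1.2611
f*(1.2348) = 1.2611 / 1.1 = 1.1465


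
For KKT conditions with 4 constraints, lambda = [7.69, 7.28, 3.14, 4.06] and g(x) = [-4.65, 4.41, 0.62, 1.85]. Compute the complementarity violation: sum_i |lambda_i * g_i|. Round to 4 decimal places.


KKT complementary slackness check:
lambda_1 * g_1 = 7.69 * -4.65 = -35.7585
lambda_2 * g_2 = 7.28 * 4.41 = 32.1048
lambda_3 * g_3 = 3.14 * 0.62 = 1.9468
lambda_4 * g_4 = 4.06 * 1.85 = 7.511
Total violation = 35.7585 + 32.1048 + 1.9468 + 7.511 = 77.3211


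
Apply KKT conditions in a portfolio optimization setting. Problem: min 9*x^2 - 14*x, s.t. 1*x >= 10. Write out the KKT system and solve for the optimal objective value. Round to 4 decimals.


Step 1: Try lambda = 0 (constraint inactive).
x_unc = 14/(2*9) = 0.7778
Check: 1*0.7778 = 0.7778 < 10 -- violated!
Step 2: Constraint must be active: 1*x = 10
x* = 10/1 = 10.0
lambda = (2*9*10.0 - 14)/1 = 166.0
Step 3: Compute optimal value.
f(x*) = 9*10.0^2 - 14*10.0 = 760.0


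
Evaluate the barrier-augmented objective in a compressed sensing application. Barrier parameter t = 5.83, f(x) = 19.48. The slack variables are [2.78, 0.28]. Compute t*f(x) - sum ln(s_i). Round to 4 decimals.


Step 1: Compute log-barrier.
ln values: [1.0225, -1.273]
phi = -(1.0225 - 1.273) = 0.2505
Step 2: Compute augmented objective.
t*f(x) = 5.83*19.48 = 113.5684
Total = 113.5684 + 0.2505 = 113.8189


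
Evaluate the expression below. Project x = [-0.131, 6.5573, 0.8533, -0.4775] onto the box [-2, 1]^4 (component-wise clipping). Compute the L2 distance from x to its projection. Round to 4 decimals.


Project each component onto [-2, 1].
clip(-0.131) = -0.131, clip(6.5573) = 1.0, clip(0.8533) = 0.8533, clip(-0.4775) = -0.4775
Projection = [-0.131, 1.0, 0.8533, -0.4775]
Squared diffs: [0.0, 30.8836, 0.0, 0.0]
Distance = sqrt(30.8836) = 5.5573


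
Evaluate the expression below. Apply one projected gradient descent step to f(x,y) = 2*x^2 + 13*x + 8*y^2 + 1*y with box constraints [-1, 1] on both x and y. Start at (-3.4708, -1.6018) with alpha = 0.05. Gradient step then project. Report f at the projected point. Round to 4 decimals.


Step 1: Compute gradient at (-3.4708, -1.6018).
grad_x = 2*2*-3.4708 + 13 = -0.8832
grad_y = 2*8*-1.6018 + 1 = -24.6288
Step 2: Gradient step.
x_raw = -3.4708 - 0.05*-0.8832 = -3.4266
y_raw = -1.6018 - 0.05*-24.6288 = -0.3704
Step 3: Project onto [-1, 1].
x_proj = clip(-3.4266) = -1.0
y_proj = clip(-0.3704) = -0.3704
Step 4: Evaluate f.
f(-1.0, -0.3704) = -10.273


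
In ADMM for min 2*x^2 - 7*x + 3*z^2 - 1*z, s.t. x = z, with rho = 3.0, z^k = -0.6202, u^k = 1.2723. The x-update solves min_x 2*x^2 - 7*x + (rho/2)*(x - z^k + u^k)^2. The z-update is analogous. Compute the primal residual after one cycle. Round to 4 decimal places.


ADMM iteration with rho = 3.0, z^k = -0.6202, u^k = 1.2723
Step 1: x-update.
Minimize 2*x^2 - 7*x + (3.0/2)*(x + 0.6202 + 1.2723)^2
FOC: (2*2 + 3.0)*x = 7 + 3.0*(-0.6202 - 1.2723)
x^{k+1} = 0.1889
Step 2: z-update.
Minimize 3*z^2 - 1*z + (3.0/2)*(0.1889 - z + 1.2723)^2
FOC: (2*3 + 3.0)*z = 1 + 3.0*(0.1889 + 1.2723)
z^{k+1} = 0.5982
Step 3: u-update.
u^{k+1} = 1.2723 + 0.1889 - 0.5982 = 0.863
Step 4: Primal residual = |0.1889 - 0.5982| = 0.4093


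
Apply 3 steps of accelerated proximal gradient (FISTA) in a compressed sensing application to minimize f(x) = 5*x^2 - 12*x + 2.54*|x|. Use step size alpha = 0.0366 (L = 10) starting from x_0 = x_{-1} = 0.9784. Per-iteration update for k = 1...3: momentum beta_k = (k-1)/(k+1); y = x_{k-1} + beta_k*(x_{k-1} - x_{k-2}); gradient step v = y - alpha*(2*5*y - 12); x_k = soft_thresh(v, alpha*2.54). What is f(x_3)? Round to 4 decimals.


FISTA on f(x) = 5*x^2 - 12*x + 2.54*|x|
L = 10, alpha = 0.0366
Iteration 1: beta = 0.0, y = 0.9784 + 0.0*(0.9784 - 0.9784) = 0.9784
  grad(y) = -2.216, v = y - alpha*grad = 1.0595
  prox(v) = soft_thresh(1.0595, 0.093) = 0.9665
Iteration 2: beta = 0.3333, y = 0.9665 + 0.3333*(0.9665 - 0.9784) = 0.9626
  grad(y) = -2.3741, v = y - alpha*grad = 1.0495
  prox(v) = soft_thresh(1.0495, 0.093) = 0.9565
Iteration 3: beta = 0.5, y = 0.9565 + 0.5*(0.9565 - 0.9665) = 0.9515
  grad(y) = -2.4849, v = y - alpha*grad = 1.0425
  prox(v) = soft_thresh(1.0425, 0.093) = 0.9495
f(x_3) = 5*0.9495^2 - 12*0.9495 + 2.54*|0.9495| = -4.4745


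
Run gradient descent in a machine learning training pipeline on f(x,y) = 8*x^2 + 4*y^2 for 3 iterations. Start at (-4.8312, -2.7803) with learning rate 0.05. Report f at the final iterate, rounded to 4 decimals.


Gradient descent on f(x,y) = 8*x^2 + 4*y^2.
Starting point: (-4.8312, -2.7803), alpha = 0.05
Step 1: grad_x = 2*8*-4.8312 = -77.2992, grad_y = 2*4*-2.7803 = -22.2424
  x_1 = -4.8312 - 0.05*-77.2992 = -0.9662
  y_1 = -2.7803 - 0.05*-22.2424 = -1.6682
Step 2: grad_x = 2*8*-0.9662 = -15.4598, grad_y = 2*4*-1.6682 = -13.3454
  x_2 = -0.9662 - 0.05*-15.4598 = -0.1932
  y_2 = -1.6682 - 0.05*-13.3454 = -1.0009
Step 3: grad_x = 2*8*-0.1932 = -3.092, grad_y = 2*4*-1.0009 = -8.0073
  x_3 = -0.1932 - 0.05*-3.092 = -0.0386
  y_3 = -1.0009 - 0.05*-8.0073 = -0.6005
f(-0.0386, -0.6005) = 8*(-0.0386)^2 + 4*(-0.6005)^2 = 1.4546


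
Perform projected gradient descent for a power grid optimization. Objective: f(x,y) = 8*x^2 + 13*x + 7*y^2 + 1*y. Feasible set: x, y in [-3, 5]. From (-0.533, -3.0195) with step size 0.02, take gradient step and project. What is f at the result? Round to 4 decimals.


Step 1: Compute gradient at (-0.533, -3.0195).
grad_x = 2*8*-0.533 + 13 = 4.472
grad_y = 2*7*-3.0195 + 1 = -41.273
Step 2: Gradient step.
x_raw = -0.533 - 0.02*4.472 = -0.6224
y_raw = -3.0195 - 0.02*-41.273 = -2.194
Step 3: Project onto [-3, 5].
x_proj = clip(-0.6224) = -0.6224
y_proj = clip(-2.194) = -2.194
Step 4: Evaluate f.
f(-0.6224, -2.194) = 26.5104


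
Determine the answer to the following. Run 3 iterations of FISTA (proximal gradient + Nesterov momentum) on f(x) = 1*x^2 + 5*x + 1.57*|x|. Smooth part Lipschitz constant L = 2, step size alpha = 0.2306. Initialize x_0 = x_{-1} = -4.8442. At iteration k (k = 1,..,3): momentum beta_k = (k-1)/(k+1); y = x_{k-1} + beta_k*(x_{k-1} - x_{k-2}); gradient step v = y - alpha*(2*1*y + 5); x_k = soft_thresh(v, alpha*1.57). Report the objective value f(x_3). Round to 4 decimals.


FISTA on f(x) = 1*x^2 + 5*x + 1.57*|x|
L = 2, alpha = 0.2306
Iteration 1: beta = 0.0, y = -4.8442 + 0.0*(-4.8442 + 4.8442) = -4.8442
  grad(y) = -4.6884, v = y - alpha*grad = -3.7631
  prox(v) = soft_thresh(-3.7631, 0.362) = -3.401
Iteration 2: beta = 0.3333, y = -3.401 + 0.3333*(-3.401 + 4.8442) = -2.92
  grad(y) = -0.8399, v = y - alpha*grad = -2.7263
  prox(v) = soft_thresh(-2.7263, 0.362) = -2.3642
Iteration 3: beta = 0.5, y = -2.3642 + 0.5*(-2.3642 + 3.401) = -1.8458
  grad(y) = 1.3083, v = y - alpha*grad = -2.1475
  prox(v) = soft_thresh(-2.1475, 0.362) = -1.7855
f(x_3) = 1*(-1.7855)^2 + 5*(-1.7855) + 1.57*|-1.7855| = -2.9363


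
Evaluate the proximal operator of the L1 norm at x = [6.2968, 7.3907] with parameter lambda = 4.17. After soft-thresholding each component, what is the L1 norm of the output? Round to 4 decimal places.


Soft-thresholding with lambda = 4.17:
prox(6.2968) = sign(6.2968)*max(|6.2968| - 4.17, 0) = 2.1268
prox(7.3907) = sign(7.3907)*max(|7.3907| - 4.17, 0) = 3.2207
prox(x) = [2.1268, 3.2207]
||prox(x)||_1 = 2.1268 + 3.2207 = 5.3475


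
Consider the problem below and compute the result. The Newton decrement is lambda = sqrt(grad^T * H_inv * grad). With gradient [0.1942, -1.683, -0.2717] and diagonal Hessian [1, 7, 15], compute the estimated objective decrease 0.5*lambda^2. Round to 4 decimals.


Step 1: H is diagonal, so H^(-1) * g = [0.1942, -0.2404, -0.0181].
Step 2: g^T H^(-1) g = sum_i g_i^2 / H_ii
  = (0.1942)^2/1 + (-1.683)^2/7 + (-0.2717)^2/15
  = 0.0377 + 0.4046 + 0.0049 = 0.4473
Step 3: Objective decrease = 0.5 * g^T H^(-1) g = 0.2236


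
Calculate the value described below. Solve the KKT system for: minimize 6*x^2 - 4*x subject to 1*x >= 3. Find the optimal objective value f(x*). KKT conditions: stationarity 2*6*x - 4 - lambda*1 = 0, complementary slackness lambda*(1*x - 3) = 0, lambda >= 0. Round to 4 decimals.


Step 1: Try lambda = 0 (constraint inactive).
x_unc = 4/(2*6) = 0.3333
Check: 1*0.3333 = 0.3333 < 3 -- violated!
Step 2: Constraint must be active: 1*x = 3
x* = 3/1 = 3.0
lambda = (2*6*3.0 - 4)/1 = 32.0
Step 3: Compute optimal value.
f(x*) = 6*3.0^2 - 4*3.0 = 42.0


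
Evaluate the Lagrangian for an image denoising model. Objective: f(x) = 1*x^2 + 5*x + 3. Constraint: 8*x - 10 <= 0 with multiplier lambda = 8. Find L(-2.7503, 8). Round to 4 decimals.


Step 1: Evaluate f(x).
f(-2.7503) = 1*(-2.7503)^2 + 5*(-2.7503) + 3 = -3.1873
Step 2: Evaluate g(x).
g(-2.7503) = 8*-2.7503 - 10 = -32.0024
Step 3: Compute Lagrangian.
L = -3.1873 + 8*-32.0024 = -259.2065


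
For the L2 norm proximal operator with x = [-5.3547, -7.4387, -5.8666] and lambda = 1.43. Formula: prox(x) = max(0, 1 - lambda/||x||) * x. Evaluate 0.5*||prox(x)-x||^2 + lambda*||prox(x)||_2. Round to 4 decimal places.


Step 1: Compute ||x||.
||x|| = 10.8823
Step 2: Compute scaling factor.
scale = max(0, 1 - 1.43/10.8823) = 0.8686
Step 3: prox(x) = [-4.6511, -6.4612, -5.0957]
||prox(x)|| = 9.4523
Step 4: Proximal objective.
0.5*||prox-x||^2 = 1.0225
lambda*||prox|| = 13.5168
Total = 14.5392


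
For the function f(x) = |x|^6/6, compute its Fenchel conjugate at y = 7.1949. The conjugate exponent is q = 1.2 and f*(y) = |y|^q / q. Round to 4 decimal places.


The conjugate exponent q satisfies 1/p + 1/q = 1.
p = 6, so q = 6/(6 - 1) = 1.2
|y|^q = 7.1949^1.2 = 10.6765
f*(7.1949) = 10.6765 / 1.2 = 8.8971


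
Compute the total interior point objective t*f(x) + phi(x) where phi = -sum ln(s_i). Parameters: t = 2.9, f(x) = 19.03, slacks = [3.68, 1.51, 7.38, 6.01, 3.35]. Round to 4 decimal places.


Step 1: Compute log-barrier.
ln values: [1.3029, 0.4121, 1.9988, 1.7934, 1.209]
phi = -(1.3029 + 0.4121 + 1.9988 + 1.7934 + 1.209) = -6.7162
Step 2: Compute augmented objective.
t*f(x) = 2.9*19.03 = 55.187
Total = 55.187 - 6.7162 = 48.4708


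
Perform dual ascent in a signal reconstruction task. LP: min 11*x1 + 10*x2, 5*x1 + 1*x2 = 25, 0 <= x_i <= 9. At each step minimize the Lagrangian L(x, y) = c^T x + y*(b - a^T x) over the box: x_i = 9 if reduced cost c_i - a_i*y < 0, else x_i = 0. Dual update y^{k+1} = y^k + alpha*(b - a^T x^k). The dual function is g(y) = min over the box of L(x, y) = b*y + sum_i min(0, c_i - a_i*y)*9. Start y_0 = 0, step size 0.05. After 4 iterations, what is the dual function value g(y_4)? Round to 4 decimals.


Dual ascent for LP: min 11*x1 + 10*x2, 5*x1 + 1*x2 = 25, 0 <= x_i <= 9
Step 1: y^k = 0.0, reduced costs: (11.0, 10.0)
  x^k = (0.0, 0.0), subgradient = b - a^T x = 25.0
  y^{k+1} = 0.0 + 0.05*25.0 = 1.25
Step 2: y^k = 1.25, reduced costs: (4.75, 8.75)
  x^k = (0.0, 0.0), subgradient = b - a^T x = 25.0
  y^{k+1} = 1.25 + 0.05*25.0 = 2.5
Step 3: y^k = 2.5, reduced costs: (-1.5, 7.5)
  x^k = (9.0, 0.0), subgradient = b - a^T x = -20.0
  y^{k+1} = 2.5 + 0.05*-20.0 = 1.5
Step 4: y^k = 1.5, reduced costs: (3.5, 8.5)
  x^k = (0.0, 0.0), subgradient = b - a^T x = 25.0
  y^{k+1} = 1.5 + 0.05*25.0 = 2.75
Dual objective at y_4 = 2.75: reduced costs (-2.75, 7.25), box minimizer x = (9.0, 0.0)
g(y_4) = b*y + (c1 - a1*y)*x1 + (c2 - a2*y)*x2 = 25*2.75 + (-2.75)*9.0 + 7.25*0.0 = 68.75 - 24.75 + 0.0 = 44.0


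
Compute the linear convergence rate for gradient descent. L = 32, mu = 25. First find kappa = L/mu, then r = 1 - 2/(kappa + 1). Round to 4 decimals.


Step 1: Compute the condition number.
kappa = L/mu = 32/25 = 1.28
Step 2: Compute the convergence rate.
r = 1 - 2/(kappa + 1) = 1 - 2*mu/(L + mu) = (L - mu)/(L + mu) = 7/57 = 0.1228


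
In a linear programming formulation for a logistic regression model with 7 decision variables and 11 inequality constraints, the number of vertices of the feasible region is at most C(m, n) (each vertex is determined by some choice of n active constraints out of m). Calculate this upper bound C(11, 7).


Each vertex corresponds to some choice of n active constraints out of m, so the number of vertices is at most C(m, n) = m! / (n!(m-n)!).
m = 11, n = 7
Numerator: 11 * 10 * 9 * 8 * 7 * 6 * 5
Denominator: 7! = 5040
C(11, 7) = 330


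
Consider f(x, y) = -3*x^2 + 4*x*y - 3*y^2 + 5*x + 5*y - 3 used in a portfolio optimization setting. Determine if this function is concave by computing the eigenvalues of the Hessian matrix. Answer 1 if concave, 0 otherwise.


The Hessian of f(x,y) = -3*x^2 + 4*x*y - 3*y^2 + 5*x + 5*y - 3 is:
H = [[-6, 4], [4, -6]]
Trace = -6 - 6 = -12
Determinant = -6*-6 - (4)^2 = 20
Discriminant = (-12)^2 - 4*20 = 64.0
Eigenvalues: lambda_1 = -10.0, lambda_2 = -2.0
The function is concave.

1


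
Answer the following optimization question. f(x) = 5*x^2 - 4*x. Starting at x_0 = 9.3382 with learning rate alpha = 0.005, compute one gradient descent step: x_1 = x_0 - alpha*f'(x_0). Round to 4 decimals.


We compute the gradient at x_0 and apply the update.
f'(x) = 10*x - 4
f'(9.3382) = 10*9.3382 - 4 = 89.382
x_1 = 9.3382 - 0.005*89.382 = 8.8913


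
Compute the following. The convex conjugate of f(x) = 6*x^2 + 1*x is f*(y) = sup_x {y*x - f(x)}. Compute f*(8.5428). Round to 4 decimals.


f*(y) = sup_x {y*x - a*x^2 - b*x} = sup_x {(y-b)*x - a*x^2}
FOC: (y - b) - 2a*x = 0 => x* = (y - b)/(2a)
x* = (8.5428 - 1)/(2*6) = 0.6286
f*(8.5428) = (y-b)^2/(4a) = (8.5428 - 1)^2/(4*6)
= 56.8938/24 = 2.3706


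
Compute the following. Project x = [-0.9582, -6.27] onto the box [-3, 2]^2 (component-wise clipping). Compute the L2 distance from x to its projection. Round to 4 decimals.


Project each component onto [-3, 2].
clip(-0.9582) = -0.9582, clip(-6.27) = -3.0
Projection = [-0.9582, -3.0]
Squared diffs: [0.0, 10.6929]
Distance = sqrt(10.6929) = 3.27


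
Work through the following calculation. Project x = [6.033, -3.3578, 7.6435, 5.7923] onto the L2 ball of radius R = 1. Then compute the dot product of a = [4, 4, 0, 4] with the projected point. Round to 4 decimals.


Step 1: Compute ||x|| (intermediates to 6 decimals).
||x|| = sqrt(6.033^2 + (-3.3578)^2 + 7.6435^2 + 5.7923^2) = 11.81718
Step 2: Project.
Since ||x|| > R, scale = R/||x|| = 1/11.81718 = 0.084623, proj(x) = scale * x
proj(x) = [0.510531, -0.284147, 0.646816, 0.490162]
Step 3: Dot product.
a^T * proj(x) = 4*0.510531 + 4*(-0.284147) + 0*0.646816 + 4*0.490162 = 2.8662


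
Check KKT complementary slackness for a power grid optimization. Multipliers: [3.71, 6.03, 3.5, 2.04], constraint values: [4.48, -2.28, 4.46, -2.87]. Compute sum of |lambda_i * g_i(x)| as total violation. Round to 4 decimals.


KKT complementary slackness check:
lambda_1 * g_1 = 3.71 * 4.48 = 16.6208
lambda_2 * g_2 = 6.03 * -2.28 = -13.7484
lambda_3 * g_3 = 3.5 * 4.46 = 15.61
lambda_4 * g_4 = 2.04 * -2.87 = -5.8548
Total violation = 16.6208 + 13.7484 + 15.61 + 5.8548 = 51.834


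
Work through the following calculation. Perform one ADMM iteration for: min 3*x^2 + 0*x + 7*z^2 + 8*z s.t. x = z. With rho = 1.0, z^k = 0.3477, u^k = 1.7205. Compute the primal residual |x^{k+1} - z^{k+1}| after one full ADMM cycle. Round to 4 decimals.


ADMM iteration with rho = 1.0, z^k = 0.3477, u^k = 1.7205
Step 1: x-update.
Minimize 3*x^2 + 0*x + (1.0/2)*(x - 0.3477 + 1.7205)^2
FOC: (2*3 + 1.0)*x = 0 + 1.0*(0.3477 - 1.7205)
x^{k+1} = -0.1961
Step 2: z-update.
Minimize 7*z^2 + 8*z + (1.0/2)*(-0.1961 - z + 1.7205)^2
FOC: (2*7 + 1.0)*z = -8 + 1.0*(-0.1961 + 1.7205)
z^{k+1} = -0.4317
Step 3: u-update.
u^{k+1} = 1.7205 - 0.1961 + 0.4317 = 1.9561
Step 4: Primal residual = |-0.1961 + 0.4317| = 0.2356


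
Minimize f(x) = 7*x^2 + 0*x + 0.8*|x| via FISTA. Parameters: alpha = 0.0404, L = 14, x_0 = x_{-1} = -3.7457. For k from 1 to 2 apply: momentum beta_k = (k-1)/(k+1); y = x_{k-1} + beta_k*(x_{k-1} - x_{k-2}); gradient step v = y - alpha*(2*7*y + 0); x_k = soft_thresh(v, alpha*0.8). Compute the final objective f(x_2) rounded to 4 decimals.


FISTA on f(x) = 7*x^2 + 0*x + 0.8*|x|
L = 14, alpha = 0.0404
Iteration 1: beta = 0.0, y = -3.7457 + 0.0*(-3.7457 + 3.7457) = -3.7457
  grad(y) = -52.4398, v = y - alpha*grad = -1.6271
  prox(v) = soft_thresh(-1.6271, 0.0323) = -1.5948
Iteration 2: beta = 0.3333, y = -1.5948 + 0.3333*(-1.5948 + 3.7457) = -0.8778
  grad(y) = -12.2899, v = y - alpha*grad = -0.3813
  prox(v) = soft_thresh(-0.3813, 0.0323) = -0.349
f(x_2) = 7*(-0.349)^2 + 0*(-0.349) + 0.8*|-0.349| = 1.1319


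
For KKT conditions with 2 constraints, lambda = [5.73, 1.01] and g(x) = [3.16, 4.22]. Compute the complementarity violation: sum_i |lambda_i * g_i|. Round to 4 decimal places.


KKT complementary slackness check:
lambda_1 * g_1 = 5.73 * 3.16 = 18.1068
lambda_2 * g_2 = 1.01 * 4.22 = 4.2622
Total violation = 18.1068 + 4.2622 = 22.369


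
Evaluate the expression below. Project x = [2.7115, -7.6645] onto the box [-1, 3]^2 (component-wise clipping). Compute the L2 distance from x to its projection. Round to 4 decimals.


Project each component onto [-1, 3].
clip(2.7115) = 2.7115, clip(-7.6645) = -1.0
Projection = [2.7115, -1.0]
Squared diffs: [0.0, 44.4156]
Distance = sqrt(44.4156) = 6.6645


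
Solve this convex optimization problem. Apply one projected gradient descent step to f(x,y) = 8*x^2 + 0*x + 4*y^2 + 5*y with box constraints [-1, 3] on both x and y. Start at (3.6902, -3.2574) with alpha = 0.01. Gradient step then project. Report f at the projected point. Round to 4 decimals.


Step 1: Compute gradient at (3.6902, -3.2574).
grad_x = 2*8*3.6902 + 0 = 59.0432
grad_y = 2*4*-3.2574 + 5 = -21.0592
Step 2: Gradient step.
x_raw = 3.6902 - 0.01*59.0432 = 3.0998
y_raw = -3.2574 - 0.01*-21.0592 = -3.0468
Step 3: Project onto [-1, 3].
x_proj = clip(3.0998) = 3.0
y_proj = clip(-3.0468) = -1.0
Step 4: Evaluate f.
f(3.0, -1.0) = 71.0


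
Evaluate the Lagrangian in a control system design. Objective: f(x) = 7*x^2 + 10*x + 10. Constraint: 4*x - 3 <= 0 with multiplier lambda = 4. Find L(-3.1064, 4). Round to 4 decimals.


Step 1: Evaluate f(x).
f(-3.1064) = 7*(-3.1064)^2 + 10*(-3.1064) + 10 = 46.484
Step 2: Evaluate g(x).
g(-3.1064) = 4*-3.1064 - 3 = -15.4256
Step 3: Compute Lagrangian.
L = 46.484 + 4*-15.4256 = -15.2184


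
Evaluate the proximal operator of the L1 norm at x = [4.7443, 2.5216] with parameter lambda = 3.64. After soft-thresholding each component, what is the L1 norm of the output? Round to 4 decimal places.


Soft-thresholding with lambda = 3.64:
prox(4.7443) = sign(4.7443)*max(|4.7443| - 3.64, 0) = 1.1043
prox(2.5216) = sign(2.5216)*max(|2.5216| - 3.64, 0) = 0.0
prox(x) = [1.1043, 0.0]
||prox(x)||_1 = 1.1043 + 0.0 = 1.1043


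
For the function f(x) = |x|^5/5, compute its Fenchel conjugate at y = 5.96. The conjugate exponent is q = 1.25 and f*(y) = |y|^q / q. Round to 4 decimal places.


The conjugate exponent q satisfies 1/p + 1/q = 1.
p = 5, so q = 5/(5 - 1) = 1.25
|y|^q = 5.96^1.25 = 9.3123
f*(5.96) = 9.3123 / 1.25 = 7.4499


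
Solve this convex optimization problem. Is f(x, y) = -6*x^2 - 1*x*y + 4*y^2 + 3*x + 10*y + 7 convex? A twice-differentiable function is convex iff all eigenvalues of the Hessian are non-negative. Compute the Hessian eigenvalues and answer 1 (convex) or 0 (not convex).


The Hessian of f(x,y) = -6*x^2 - 1*x*y + 4*y^2 + 3*x + 10*y + 7 is:
H = [[-12, -1], [-1, 8]]
Trace = -12 + 8 = -4
Determinant = -12*8 - (-1)^2 = -97
Discriminant = (-4)^2 - 4*-97 = 404.0
Eigenvalues: lambda_1 = -12.0499, lambda_2 = 8.0499
The function is not convex.

0


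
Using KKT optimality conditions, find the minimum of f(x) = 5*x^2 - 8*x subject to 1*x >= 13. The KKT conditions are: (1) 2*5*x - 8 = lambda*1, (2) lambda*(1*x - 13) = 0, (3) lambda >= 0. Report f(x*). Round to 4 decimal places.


Step 1: Try lambda = 0 (constraint inactive).
x_unc = 8/(2*5) = 0.8
Check: 1*0.8 = 0.8 < 13 -- violated!
Step 2: Constraint must be active: 1*x = 13
x* = 13/1 = 13.0
lambda = (2*5*13.0 - 8)/1 = 122.0
Step 3: Compute optimal value.
f(x*) = 5*13.0^2 - 8*13.0 = 741.0


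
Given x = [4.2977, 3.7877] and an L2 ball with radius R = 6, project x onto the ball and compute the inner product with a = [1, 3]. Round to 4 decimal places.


Step 1: Compute ||x|| (intermediates to 6 decimals).
||x|| = sqrt(4.2977^2 + 3.7877^2) = 5.728603
Step 2: Project.
Since ||x|| <= R, proj = x (no scaling needed).
proj(x) = [4.2977, 3.7877]
Step 3: Dot product.
a^T * proj(x) = 1*4.2977 + 3*3.7877 = 15.6608


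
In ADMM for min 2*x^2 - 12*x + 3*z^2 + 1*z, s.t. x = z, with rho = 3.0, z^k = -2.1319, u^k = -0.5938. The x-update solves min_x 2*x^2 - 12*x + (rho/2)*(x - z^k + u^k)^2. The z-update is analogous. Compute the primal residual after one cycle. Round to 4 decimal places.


ADMM iteration with rho = 3.0, z^k = -2.1319, u^k = -0.5938
Step 1: x-update.
Minimize 2*x^2 - 12*x + (3.0/2)*(x + 2.1319 - 0.5938)^2
FOC: (2*2 + 3.0)*x = 12 + 3.0*(-2.1319 + 0.5938)
x^{k+1} = 1.0551
Step 2: z-update.
Minimize 3*z^2 + 1*z + (3.0/2)*(1.0551 - z - 0.5938)^2
FOC: (2*3 + 3.0)*z = -1 + 3.0*(1.0551 - 0.5938)
z^{k+1} = 0.0427
Step 3: u-update.
u^{k+1} = -0.5938 + 1.0551 - 0.0427 = 0.4186
Step 4: Primal residual = |1.0551 - 0.0427| = 1.0124


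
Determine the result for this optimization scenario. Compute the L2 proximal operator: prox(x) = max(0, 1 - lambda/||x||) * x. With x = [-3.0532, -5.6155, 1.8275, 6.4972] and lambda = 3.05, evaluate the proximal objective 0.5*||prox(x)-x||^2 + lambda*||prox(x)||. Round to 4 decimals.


Step 1: Compute ||x||.
||x|| = 9.2957
Step 2: Compute scaling factor.
scale = max(0, 1 - 3.05/9.2957) = 0.6719
Step 3: prox(x) = [-2.0514, -3.773, 1.2279, 4.3654]
||prox(x)|| = 6.2457
Step 4: Proximal objective.
0.5*||prox-x||^2 = 4.6513
lambda*||prox|| = 19.0494
Total = 23.7005


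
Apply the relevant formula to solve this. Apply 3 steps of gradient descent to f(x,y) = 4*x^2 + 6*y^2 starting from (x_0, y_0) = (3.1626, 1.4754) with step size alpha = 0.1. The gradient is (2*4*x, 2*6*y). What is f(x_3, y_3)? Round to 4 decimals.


Gradient descent on f(x,y) = 4*x^2 + 6*y^2.
Starting point: (3.1626, 1.4754), alpha = 0.1
Step 1: grad_x = 2*4*3.1626 = 25.3008, grad_y = 2*6*1.4754 = 17.7048
  x_1 = 3.1626 - 0.1*25.3008 = 0.6325
  y_1 = 1.4754 - 0.1*17.7048 = -0.2951
Step 2: grad_x = 2*4*0.6325 = 5.0602, grad_y = 2*6*-0.2951 = -3.541
  x_2 = 0.6325 - 0.1*5.0602 = 0.1265
  y_2 = -0.2951 - 0.1*-3.541 = 0.059
Step 3: grad_x = 2*4*0.1265 = 1.012, grad_y = 2*6*0.059 = 0.7082
  x_3 = 0.1265 - 0.1*1.012 = 0.0253
  y_3 = 0.059 - 0.1*0.7082 = -0.0118
f(0.0253, -0.0118) = 4*0.0253^2 + 6*(-0.0118)^2 = 0.0034


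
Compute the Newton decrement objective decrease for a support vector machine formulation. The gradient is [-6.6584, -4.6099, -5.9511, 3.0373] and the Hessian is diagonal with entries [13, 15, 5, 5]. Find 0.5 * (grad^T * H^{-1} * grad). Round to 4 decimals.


Step 1: H is diagonal, so H^(-1) * g = [-0.5122, -0.3073, -1.1902, 0.6075].
Step 2: g^T H^(-1) g = sum_i g_i^2 / H_ii
  = (-6.6584)^2/13 + (-4.6099)^2/15 + (-5.9511)^2/5 + (3.0373)^2/5
  = 3.4103 + 1.4167 + 7.0831 + 1.845 = 13.7552
Step 3: Objective decrease = 0.5 * g^T H^(-1) g = 6.8776


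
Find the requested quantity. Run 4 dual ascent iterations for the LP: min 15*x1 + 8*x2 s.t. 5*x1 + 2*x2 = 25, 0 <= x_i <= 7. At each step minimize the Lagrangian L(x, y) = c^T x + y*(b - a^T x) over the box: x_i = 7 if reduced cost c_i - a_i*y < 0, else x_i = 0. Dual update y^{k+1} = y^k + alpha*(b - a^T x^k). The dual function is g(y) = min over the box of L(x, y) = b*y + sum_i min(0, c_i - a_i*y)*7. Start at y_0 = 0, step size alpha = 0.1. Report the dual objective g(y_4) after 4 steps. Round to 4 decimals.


Dual ascent for LP: min 15*x1 + 8*x2, 5*x1 + 2*x2 = 25, 0 <= x_i <= 7
Step 1: y^k = 0.0, reduced costs: (15.0, 8.0)
  x^k = (0.0, 0.0), subgradient = b - a^T x = 25.0
  y^{k+1} = 0.0 + 0.1*25.0 = 2.5
Step 2: y^k = 2.5, reduced costs: (2.5, 3.0)
  x^k = (0.0, 0.0), subgradient = b - a^T x = 25.0
  y^{k+1} = 2.5 + 0.1*25.0 = 5.0
Step 3: y^k = 5.0, reduced costs: (-10.0, -2.0)
  x^k = (7.0, 7.0), subgradient = b - a^T x = -24.0
  y^{k+1} = 5.0 + 0.1*-24.0 = 2.6
Step 4: y^k = 2.6, reduced costs: (2.0, 2.8)
  x^k = (0.0, 0.0), subgradient = b - a^T x = 25.0
  y^{k+1} = 2.6 + 0.1*25.0 = 5.1
Dual objective at y_4 = 5.1: reduced costs (-10.5, -2.2), box minimizer x = (7.0, 7.0)
g(y_4) = b*y + (c1 - a1*y)*x1 + (c2 - a2*y)*x2 = 25*5.1 + (-10.5)*7.0 + (-2.2)*7.0 = 127.5 - 73.5 - 15.4 = 38.6


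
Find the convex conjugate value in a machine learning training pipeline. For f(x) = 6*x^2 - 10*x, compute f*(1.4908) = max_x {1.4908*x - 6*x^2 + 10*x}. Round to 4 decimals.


f*(y) = sup_x {y*x - a*x^2 - b*x} = sup_x {(y-b)*x - a*x^2}
FOC: (y - b) - 2a*x = 0 => x* = (y - b)/(2a)
x* = (1.4908 + 10)/(2*6) = 0.9576
f*(1.4908) = (y-b)^2/(4a) = (1.4908 + 10)^2/(4*6)
= 132.0385/24 = 5.5016


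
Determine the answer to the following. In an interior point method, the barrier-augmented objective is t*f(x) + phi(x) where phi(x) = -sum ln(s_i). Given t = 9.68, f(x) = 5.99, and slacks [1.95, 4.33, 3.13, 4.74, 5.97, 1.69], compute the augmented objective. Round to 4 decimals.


Step 1: Compute log-barrier.
ln values: [0.6678, 1.4656, 1.141, 1.556, 1.7867, 0.5247]
phi = -(0.6678 + 1.4656 + 1.141 + 1.556 + 1.7867 + 0.5247) = -7.1419
Step 2: Compute augmented objective.
t*f(x) = 9.68*5.99 = 57.9832
Total = 57.9832 - 7.1419 = 50.8413


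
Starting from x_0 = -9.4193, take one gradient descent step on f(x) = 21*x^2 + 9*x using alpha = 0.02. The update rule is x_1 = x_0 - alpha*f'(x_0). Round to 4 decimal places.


We compute the gradient at x_0 and apply the update.
f'(x) = 42*x + 9
f'(-9.4193) = 42*-9.4193 + 9 = -386.6106
x_1 = -9.4193 - 0.02*-386.6106 = -1.6871


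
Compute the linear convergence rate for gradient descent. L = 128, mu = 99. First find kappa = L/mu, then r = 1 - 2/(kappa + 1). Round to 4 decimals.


Step 1: Compute the condition number.
kappa = L/mu = 128/99 = 1.2929
Step 2: Compute the convergence rate.
r = 1 - 2/(kappa + 1) = 1 - 2*mu/(L + mu) = (L - mu)/(L + mu) = 29/227 = 0.1278


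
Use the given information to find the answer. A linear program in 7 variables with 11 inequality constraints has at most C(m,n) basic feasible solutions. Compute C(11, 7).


Each vertex corresponds to some choice of n active constraints out of m, so the number of vertices is at most C(m, n) = m! / (n!(m-n)!).
m = 11, n = 7
Numerator: 11 * 10 * 9 * 8 * 7 * 6 * 5
Denominator: 7! = 5040
C(11, 7) = 330


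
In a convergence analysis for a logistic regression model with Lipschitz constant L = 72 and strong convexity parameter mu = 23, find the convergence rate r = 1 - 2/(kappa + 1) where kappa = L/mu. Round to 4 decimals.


Step 1: Compute the condition number.
kappa = L/mu = 72/23 = 3.1304
Step 2: Compute the convergence rate.
r = 1 - 2/(kappa + 1) = 1 - 2*mu/(L + mu) = (L - mu)/(L + mu) = 49/95 = 0.5158


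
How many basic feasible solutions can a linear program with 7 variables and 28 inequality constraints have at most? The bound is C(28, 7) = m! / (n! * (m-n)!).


Each vertex corresponds to some choice of n active constraints out of m, so the number of vertices is at most C(m, n) = m! / (n!(m-n)!).
m = 28, n = 7
Numerator: 28 * 27 * 26 * 25 * 24 * 23 * 22
Denominator: 7! = 5040
C(28, 7) = 1184040


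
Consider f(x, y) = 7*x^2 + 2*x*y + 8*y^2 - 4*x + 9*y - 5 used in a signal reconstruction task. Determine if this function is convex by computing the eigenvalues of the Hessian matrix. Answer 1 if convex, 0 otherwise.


The Hessian of f(x,y) = 7*x^2 + 2*x*y + 8*y^2 - 4*x + 9*y - 5 is:
H = [[14, 2], [2, 16]]
Trace = 14 + 16 = 30
Determinant = 14*16 - (2)^2 = 220
Discriminant = (30)^2 - 4*220 = 20.0
Eigenvalues: lambda_1 = 12.7639, lambda_2 = 17.2361
The function is convex.

1


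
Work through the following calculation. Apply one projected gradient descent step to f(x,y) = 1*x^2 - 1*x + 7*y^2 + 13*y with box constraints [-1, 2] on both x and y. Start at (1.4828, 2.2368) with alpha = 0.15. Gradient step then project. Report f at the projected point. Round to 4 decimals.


Step 1: Compute gradient at (1.4828, 2.2368).
grad_x = 2*1*1.4828 - 1 = 1.9656
grad_y = 2*7*2.2368 + 13 = 44.3152
Step 2: Gradient step.
x_raw = 1.4828 - 0.15*1.9656 = 1.188
y_raw = 2.2368 - 0.15*44.3152 = -4.4105
Step 3: Project onto [-1, 2].
x_proj = clip(1.188) = 1.188
y_proj = clip(-4.4105) = -1.0
Step 4: Evaluate f.
f(1.188, -1.0) = -5.7767


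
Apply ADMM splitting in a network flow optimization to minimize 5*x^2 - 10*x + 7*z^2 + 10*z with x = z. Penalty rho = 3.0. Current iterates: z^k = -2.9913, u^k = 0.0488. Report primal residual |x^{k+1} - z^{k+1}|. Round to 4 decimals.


ADMM iteration with rho = 3.0, z^k = -2.9913, u^k = 0.0488
Step 1: x-update.
Minimize 5*x^2 - 10*x + (3.0/2)*(x + 2.9913 + 0.0488)^2
FOC: (2*5 + 3.0)*x = 10 + 3.0*(-2.9913 - 0.0488)
x^{k+1} = 0.0677
Step 2: z-update.
Minimize 7*z^2 + 10*z + (3.0/2)*(0.0677 - z + 0.0488)^2
FOC: (2*7 + 3.0)*z = -10 + 3.0*(0.0677 + 0.0488)
z^{k+1} = -0.5677
Step 3: u-update.
u^{k+1} = 0.0488 + 0.0677 + 0.5677 = 0.6842
Step 4: Primal residual = |0.0677 + 0.5677| = 0.6354


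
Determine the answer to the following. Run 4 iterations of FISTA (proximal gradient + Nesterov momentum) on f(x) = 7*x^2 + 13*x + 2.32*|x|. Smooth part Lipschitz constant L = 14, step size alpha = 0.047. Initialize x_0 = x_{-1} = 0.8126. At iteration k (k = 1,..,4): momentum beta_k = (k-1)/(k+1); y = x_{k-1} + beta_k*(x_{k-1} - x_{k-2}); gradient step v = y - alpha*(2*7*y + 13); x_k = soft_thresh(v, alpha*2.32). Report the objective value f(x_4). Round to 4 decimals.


FISTA on f(x) = 7*x^2 + 13*x + 2.32*|x|
L = 14, alpha = 0.047
Iteration 1: beta = 0.0, y = 0.8126 + 0.0*(0.8126 - 0.8126) = 0.8126
  grad(y) = 24.3764, v = y - alpha*grad = -0.3331
  prox(v) = soft_thresh(-0.3331, 0.109) = -0.2241
Iteration 2: beta = 0.3333, y = -0.2241 + 0.3333*(-0.2241 - 0.8126) = -0.5696
  grad(y) = 5.0256, v = y - alpha*grad = -0.8058
  prox(v) = soft_thresh(-0.8058, 0.109) = -0.6968
Iteration 3: beta = 0.5, y = -0.6968 + 0.5*(-0.6968 + 0.2241) = -0.9331
  grad(y) = -0.0637, v = y - alpha*grad = -0.9301
  prox(v) = soft_thresh(-0.9301, 0.109) = -0.8211
Iteration 4: beta = 0.6, y = -0.8211 + 0.6*(-0.8211 + 0.6968) = -0.8957
  grad(y) = 0.4605, v = y - alpha*grad = -0.9173
  prox(v) = soft_thresh(-0.9173, 0.109) = -0.8083
f(x_4) = 7*(-0.8083)^2 + 13*(-0.8083) + 2.32*|-0.8083| = -4.0592


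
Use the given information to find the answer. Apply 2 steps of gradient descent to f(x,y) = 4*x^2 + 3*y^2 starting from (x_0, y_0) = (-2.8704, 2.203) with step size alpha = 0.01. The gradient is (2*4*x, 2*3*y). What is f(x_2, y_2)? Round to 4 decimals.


Gradient descent on f(x,y) = 4*x^2 + 3*y^2.
Starting point: (-2.8704, 2.203), alpha = 0.01
Step 1: grad_x = 2*4*-2.8704 = -22.9632, grad_y = 2*3*2.203 = 13.218
  x_1 = -2.8704 - 0.01*-22.9632 = -2.6408
  y_1 = 2.203 - 0.01*13.218 = 2.0708
Step 2: grad_x = 2*4*-2.6408 = -21.1261, grad_y = 2*3*2.0708 = 12.4249
  x_2 = -2.6408 - 0.01*-21.1261 = -2.4295
  y_2 = 2.0708 - 0.01*12.4249 = 1.9466
f(-2.4295, 1.9466) = 4*(-2.4295)^2 + 3*1.9466^2 = 34.9774


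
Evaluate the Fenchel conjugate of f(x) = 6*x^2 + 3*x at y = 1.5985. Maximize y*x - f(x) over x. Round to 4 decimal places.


f*(y) = sup_x {y*x - a*x^2 - b*x} = sup_x {(y-b)*x - a*x^2}
FOC: (y - b) - 2a*x = 0 => x* = (y - b)/(2a)
x* = (1.5985 - 3)/(2*6) = -0.1168
f*(1.5985) = (y-b)^2/(4a) = (1.5985 - 3)^2/(4*6)
= 1.9642/24 = 0.0818


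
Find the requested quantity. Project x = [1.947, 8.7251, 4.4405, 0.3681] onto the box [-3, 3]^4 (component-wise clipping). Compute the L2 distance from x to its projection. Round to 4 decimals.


Project each component onto [-3, 3].
clip(1.947) = 1.947, clip(8.7251) = 3.0, clip(4.4405) = 3.0, clip(0.3681) = 0.3681
Projection = [1.947, 3.0, 3.0, 0.3681]
Squared diffs: [0.0, 32.7768, 2.075, 0.0]
Distance = sqrt(34.8518) = 5.9035


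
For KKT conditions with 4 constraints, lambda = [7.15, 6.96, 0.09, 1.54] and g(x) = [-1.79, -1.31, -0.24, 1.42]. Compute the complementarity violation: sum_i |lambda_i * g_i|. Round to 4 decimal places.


KKT complementary slackness check:
lambda_1 * g_1 = 7.15 * -1.79 = -12.7985
lambda_2 * g_2 = 6.96 * -1.31 = -9.1176
lambda_3 * g_3 = 0.09 * -0.24 = -0.0216
lambda_4 * g_4 = 1.54 * 1.42 = 2.1868
Total violation = 12.7985 + 9.1176 + 0.0216 + 2.1868 = 24.1245
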